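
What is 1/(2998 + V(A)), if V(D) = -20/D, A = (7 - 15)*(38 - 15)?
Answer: 46/137913 ≈ 0.00033354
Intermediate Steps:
A = -184 (A = -8*23 = -184)
1/(2998 + V(A)) = 1/(2998 - 20/(-184)) = 1/(2998 - 20*(-1/184)) = 1/(2998 + 5/46) = 1/(137913/46) = 46/137913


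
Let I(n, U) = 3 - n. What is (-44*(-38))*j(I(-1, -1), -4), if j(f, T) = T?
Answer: -6688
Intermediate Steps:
(-44*(-38))*j(I(-1, -1), -4) = -44*(-38)*(-4) = 1672*(-4) = -6688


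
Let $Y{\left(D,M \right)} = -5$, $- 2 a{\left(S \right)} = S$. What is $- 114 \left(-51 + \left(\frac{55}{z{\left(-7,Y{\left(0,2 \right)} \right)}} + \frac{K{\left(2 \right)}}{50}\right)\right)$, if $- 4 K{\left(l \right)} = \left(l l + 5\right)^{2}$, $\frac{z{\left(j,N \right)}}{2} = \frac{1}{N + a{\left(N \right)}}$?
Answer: $\frac{1369767}{100} \approx 13698.0$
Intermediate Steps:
$a{\left(S \right)} = - \frac{S}{2}$
$z{\left(j,N \right)} = \frac{4}{N}$ ($z{\left(j,N \right)} = \frac{2}{N - \frac{N}{2}} = \frac{2}{\frac{1}{2} N} = 2 \frac{2}{N} = \frac{4}{N}$)
$K{\left(l \right)} = - \frac{\left(5 + l^{2}\right)^{2}}{4}$ ($K{\left(l \right)} = - \frac{\left(l l + 5\right)^{2}}{4} = - \frac{\left(l^{2} + 5\right)^{2}}{4} = - \frac{\left(5 + l^{2}\right)^{2}}{4}$)
$- 114 \left(-51 + \left(\frac{55}{z{\left(-7,Y{\left(0,2 \right)} \right)}} + \frac{K{\left(2 \right)}}{50}\right)\right) = - 114 \left(-51 + \left(\frac{55}{4 \frac{1}{-5}} + \frac{\left(- \frac{1}{4}\right) \left(5 + 2^{2}\right)^{2}}{50}\right)\right) = - 114 \left(-51 + \left(\frac{55}{4 \left(- \frac{1}{5}\right)} + - \frac{\left(5 + 4\right)^{2}}{4} \cdot \frac{1}{50}\right)\right) = - 114 \left(-51 + \left(\frac{55}{- \frac{4}{5}} + - \frac{9^{2}}{4} \cdot \frac{1}{50}\right)\right) = - 114 \left(-51 + \left(55 \left(- \frac{5}{4}\right) + \left(- \frac{1}{4}\right) 81 \cdot \frac{1}{50}\right)\right) = - 114 \left(-51 - \frac{13831}{200}\right) = \left(-114\right) \left(- \frac{24031}{200}\right) = \frac{1369767}{100}$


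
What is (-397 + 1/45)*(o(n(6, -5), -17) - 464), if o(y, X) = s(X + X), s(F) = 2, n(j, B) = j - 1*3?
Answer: 2751056/15 ≈ 1.8340e+5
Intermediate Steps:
n(j, B) = -3 + j (n(j, B) = j - 3 = -3 + j)
o(y, X) = 2
(-397 + 1/45)*(o(n(6, -5), -17) - 464) = (-397 + 1/45)*(2 - 464) = (-397 + 1/45)*(-462) = -17864/45*(-462) = 2751056/15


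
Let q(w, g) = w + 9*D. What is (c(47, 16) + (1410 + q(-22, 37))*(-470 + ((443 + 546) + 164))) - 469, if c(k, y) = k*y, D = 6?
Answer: 985169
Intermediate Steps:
q(w, g) = 54 + w (q(w, g) = w + 9*6 = w + 54 = 54 + w)
(c(47, 16) + (1410 + q(-22, 37))*(-470 + ((443 + 546) + 164))) - 469 = (47*16 + (1410 + (54 - 22))*(-470 + ((443 + 546) + 164))) - 469 = (752 + (1410 + 32)*(-470 + (989 + 164))) - 469 = (752 + 1442*(-470 + 1153)) - 469 = (752 + 1442*683) - 469 = (752 + 984886) - 469 = 985638 - 469 = 985169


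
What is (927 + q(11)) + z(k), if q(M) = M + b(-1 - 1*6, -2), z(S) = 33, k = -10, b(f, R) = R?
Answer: 969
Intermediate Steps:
q(M) = -2 + M (q(M) = M - 2 = -2 + M)
(927 + q(11)) + z(k) = (927 + (-2 + 11)) + 33 = (927 + 9) + 33 = 936 + 33 = 969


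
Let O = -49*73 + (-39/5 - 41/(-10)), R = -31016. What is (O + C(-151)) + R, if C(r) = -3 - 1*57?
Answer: -346567/10 ≈ -34657.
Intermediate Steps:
C(r) = -60 (C(r) = -3 - 57 = -60)
O = -35807/10 (O = -3577 + (-39*⅕ - 41*(-⅒)) = -3577 + (-39/5 + 41/10) = -3577 - 37/10 = -35807/10 ≈ -3580.7)
(O + C(-151)) + R = (-35807/10 - 60) - 31016 = -36407/10 - 31016 = -346567/10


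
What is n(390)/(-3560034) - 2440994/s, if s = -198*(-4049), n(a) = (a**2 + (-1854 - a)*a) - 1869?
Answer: -1351474100773/475681062978 ≈ -2.8411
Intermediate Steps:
n(a) = -1869 + a**2 + a*(-1854 - a) (n(a) = (a**2 + a*(-1854 - a)) - 1869 = -1869 + a**2 + a*(-1854 - a))
s = 801702
n(390)/(-3560034) - 2440994/s = (-1869 - 1854*390)/(-3560034) - 2440994/801702 = (-1869 - 723060)*(-1/3560034) - 2440994*1/801702 = -724929*(-1/3560034) - 1220497/400851 = 241643/1186678 - 1220497/400851 = -1351474100773/475681062978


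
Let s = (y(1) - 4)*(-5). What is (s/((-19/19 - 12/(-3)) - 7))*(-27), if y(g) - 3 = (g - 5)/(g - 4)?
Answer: -45/4 ≈ -11.250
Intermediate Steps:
y(g) = 3 + (-5 + g)/(-4 + g) (y(g) = 3 + (g - 5)/(g - 4) = 3 + (-5 + g)/(-4 + g))
s = -5/3 (s = ((-17 + 4*1)/(-4 + 1) - 4)*(-5) = ((-17 + 4)/(-3) - 4)*(-5) = (-⅓*(-13) - 4)*(-5) = (13/3 - 4)*(-5) = (⅓)*(-5) = -5/3 ≈ -1.6667)
(s/((-19/19 - 12/(-3)) - 7))*(-27) = -5/(3*((-19/19 - 12/(-3)) - 7))*(-27) = -5/(3*((-19*1/19 - 12*(-⅓)) - 7))*(-27) = -5/(3*((-1 + 4) - 7))*(-27) = -5/(3*(3 - 7))*(-27) = -5/3/(-4)*(-27) = -5/3*(-¼)*(-27) = (5/12)*(-27) = -45/4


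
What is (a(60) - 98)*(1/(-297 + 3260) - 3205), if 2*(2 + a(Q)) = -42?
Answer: 1149066094/2963 ≈ 3.8781e+5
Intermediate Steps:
a(Q) = -23 (a(Q) = -2 + (1/2)*(-42) = -2 - 21 = -23)
(a(60) - 98)*(1/(-297 + 3260) - 3205) = (-23 - 98)*(1/(-297 + 3260) - 3205) = -121*(1/2963 - 3205) = -121*(-9496414/2963) = 1149066094/2963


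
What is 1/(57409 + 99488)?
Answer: 1/156897 ≈ 6.3736e-6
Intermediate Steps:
1/(57409 + 99488) = 1/156897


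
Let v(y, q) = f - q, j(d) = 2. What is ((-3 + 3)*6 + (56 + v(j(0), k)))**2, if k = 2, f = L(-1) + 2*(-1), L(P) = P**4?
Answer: 2809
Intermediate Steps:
f = -1 (f = (-1)**4 + 2*(-1) = 1 - 2 = -1)
v(y, q) = -1 - q
((-3 + 3)*6 + (56 + v(j(0), k)))**2 = ((-3 + 3)*6 + (56 + (-1 - 1*2)))**2 = (0*6 + (56 + (-1 - 2)))**2 = (0 + (56 - 3))**2 = (0 + 53)**2 = 53**2 = 2809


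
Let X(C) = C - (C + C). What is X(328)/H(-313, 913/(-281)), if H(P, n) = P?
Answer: 328/313 ≈ 1.0479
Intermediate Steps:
X(C) = -C (X(C) = C - 2*C = -C)
X(328)/H(-313, 913/(-281)) = -1*328/(-313) = -328*(-1/313) = 328/313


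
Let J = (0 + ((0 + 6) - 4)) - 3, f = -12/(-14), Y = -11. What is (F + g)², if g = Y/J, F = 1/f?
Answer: 5329/36 ≈ 148.03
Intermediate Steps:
f = 6/7 (f = -12*(-1/14) = 6/7 ≈ 0.85714)
F = 7/6 (F = 1/(6/7) = 7/6 ≈ 1.1667)
J = -1 (J = (0 + (6 - 4)) - 3 = (0 + 2) - 3 = 2 - 3 = -1)
g = 11 (g = -11/(-1) = -11*(-1) = 11)
(F + g)² = (7/6 + 11)² = (73/6)² = 5329/36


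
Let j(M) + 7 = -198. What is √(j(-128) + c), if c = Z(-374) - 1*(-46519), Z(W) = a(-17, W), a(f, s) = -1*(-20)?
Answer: √46334 ≈ 215.25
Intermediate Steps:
a(f, s) = 20
Z(W) = 20
c = 46539 (c = 20 - 1*(-46519) = 20 + 46519 = 46539)
j(M) = -205 (j(M) = -7 - 198 = -205)
√(j(-128) + c) = √(-205 + 46539) = √46334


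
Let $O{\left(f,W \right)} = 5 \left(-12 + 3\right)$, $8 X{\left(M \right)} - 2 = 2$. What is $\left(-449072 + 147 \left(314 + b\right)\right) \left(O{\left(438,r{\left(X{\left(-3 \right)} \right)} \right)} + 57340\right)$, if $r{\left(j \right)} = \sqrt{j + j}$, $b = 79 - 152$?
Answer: $-23699790275$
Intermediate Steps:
$X{\left(M \right)} = \frac{1}{2}$ ($X{\left(M \right)} = \frac{1}{4} + \frac{1}{8} \cdot 2 = \frac{1}{4} + \frac{1}{4} = \frac{1}{2}$)
$b = -73$ ($b = 79 - 152 = -73$)
$r{\left(j \right)} = \sqrt{2} \sqrt{j}$ ($r{\left(j \right)} = \sqrt{2 j} = \sqrt{2} \sqrt{j}$)
$O{\left(f,W \right)} = -45$ ($O{\left(f,W \right)} = 5 \left(-9\right) = -45$)
$\left(-449072 + 147 \left(314 + b\right)\right) \left(O{\left(438,r{\left(X{\left(-3 \right)} \right)} \right)} + 57340\right) = \left(-449072 + 147 \left(314 - 73\right)\right) \left(-45 + 57340\right) = \left(-449072 + 147 \cdot 241\right) 57295 = \left(-449072 + 35427\right) 57295 = \left(-413645\right) 57295 = -23699790275$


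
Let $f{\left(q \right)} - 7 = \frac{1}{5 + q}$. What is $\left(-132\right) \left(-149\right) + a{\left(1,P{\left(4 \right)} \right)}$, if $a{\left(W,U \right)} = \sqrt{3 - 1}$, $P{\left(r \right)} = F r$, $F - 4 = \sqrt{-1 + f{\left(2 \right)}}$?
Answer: $19668 + \sqrt{2} \approx 19669.0$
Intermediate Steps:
$f{\left(q \right)} = 7 + \frac{1}{5 + q}$
$F = 4 + \frac{\sqrt{301}}{7}$ ($F = 4 + \sqrt{-1 + \frac{36 + 7 \cdot 2}{5 + 2}} = 4 + \sqrt{-1 + \frac{36 + 14}{7}} = 4 + \sqrt{-1 + \frac{1}{7} \cdot 50} = 4 + \sqrt{-1 + \frac{50}{7}} = 4 + \sqrt{\frac{43}{7}} = 4 + \frac{\sqrt{301}}{7} \approx 6.4785$)
$P{\left(r \right)} = r \left(4 + \frac{\sqrt{301}}{7}\right)$ ($P{\left(r \right)} = \left(4 + \frac{\sqrt{301}}{7}\right) r = r \left(4 + \frac{\sqrt{301}}{7}\right)$)
$a{\left(W,U \right)} = \sqrt{2}$
$\left(-132\right) \left(-149\right) + a{\left(1,P{\left(4 \right)} \right)} = \left(-132\right) \left(-149\right) + \sqrt{2} = 19668 + \sqrt{2}$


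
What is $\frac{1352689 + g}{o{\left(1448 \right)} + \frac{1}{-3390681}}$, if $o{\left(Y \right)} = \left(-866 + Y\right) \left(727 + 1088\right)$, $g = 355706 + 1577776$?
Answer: $\frac{11142357572451}{3581678060729} \approx 3.1109$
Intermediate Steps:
$g = 1933482$
$o{\left(Y \right)} = -1571790 + 1815 Y$ ($o{\left(Y \right)} = \left(-866 + Y\right) 1815 = -1571790 + 1815 Y$)
$\frac{1352689 + g}{o{\left(1448 \right)} + \frac{1}{-3390681}} = \frac{1352689 + 1933482}{\left(-1571790 + 1815 \cdot 1448\right) + \frac{1}{-3390681}} = \frac{3286171}{\left(-1571790 + 2628120\right) - \frac{1}{3390681}} = \frac{3286171}{1056330 - \frac{1}{3390681}} = \frac{3286171}{\frac{3581678060729}{3390681}} = 3286171 \cdot \frac{3390681}{3581678060729} = \frac{11142357572451}{3581678060729}$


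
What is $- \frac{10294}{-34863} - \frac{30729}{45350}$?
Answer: $- \frac{604472227}{1581037050} \approx -0.38233$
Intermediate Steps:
$- \frac{10294}{-34863} - \frac{30729}{45350} = \left(-10294\right) \left(- \frac{1}{34863}\right) - \frac{30729}{45350} = \frac{10294}{34863} - \frac{30729}{45350} = - \frac{604472227}{1581037050}$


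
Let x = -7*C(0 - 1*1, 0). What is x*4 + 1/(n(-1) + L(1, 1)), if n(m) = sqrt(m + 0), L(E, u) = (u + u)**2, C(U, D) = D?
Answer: 4/17 - I/17 ≈ 0.23529 - 0.058824*I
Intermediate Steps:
L(E, u) = 4*u**2 (L(E, u) = (2*u)**2 = 4*u**2)
n(m) = sqrt(m)
x = 0 (x = -7*0 = 0)
x*4 + 1/(n(-1) + L(1, 1)) = 0*4 + 1/(sqrt(-1) + 4*1**2) = 0 + 1/(I + 4*1) = 0 + 1/(I + 4) = 0 + 1/(4 + I) = 0 + (4 - I)/17 = (4 - I)/17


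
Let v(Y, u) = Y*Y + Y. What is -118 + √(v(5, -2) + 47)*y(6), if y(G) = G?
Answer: -118 + 6*√77 ≈ -65.350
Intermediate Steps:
v(Y, u) = Y + Y² (v(Y, u) = Y² + Y = Y + Y²)
-118 + √(v(5, -2) + 47)*y(6) = -118 + √(5*(1 + 5) + 47)*6 = -118 + √(5*6 + 47)*6 = -118 + √(30 + 47)*6 = -118 + √77*6 = -118 + 6*√77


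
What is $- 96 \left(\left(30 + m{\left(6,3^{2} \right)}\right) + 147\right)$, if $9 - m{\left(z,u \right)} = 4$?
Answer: $-17472$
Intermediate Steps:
$m{\left(z,u \right)} = 5$ ($m{\left(z,u \right)} = 9 - 4 = 5$)
$- 96 \left(\left(30 + m{\left(6,3^{2} \right)}\right) + 147\right) = - 96 \left(\left(30 + 5\right) + 147\right) = - 96 \left(35 + 147\right) = \left(-96\right) 182 = -17472$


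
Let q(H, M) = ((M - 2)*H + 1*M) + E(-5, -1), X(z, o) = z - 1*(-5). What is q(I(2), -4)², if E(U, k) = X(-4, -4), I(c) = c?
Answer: 225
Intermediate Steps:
X(z, o) = 5 + z (X(z, o) = z + 5 = 5 + z)
E(U, k) = 1 (E(U, k) = 5 - 4 = 1)
q(H, M) = 1 + M + H*(-2 + M) (q(H, M) = ((M - 2)*H + 1*M) + 1 = ((-2 + M)*H + M) + 1 = (H*(-2 + M) + M) + 1 = (M + H*(-2 + M)) + 1 = 1 + M + H*(-2 + M))
q(I(2), -4)² = (1 - 4 - 2*2 + 2*(-4))² = (1 - 4 - 4 - 8)² = (-15)² = 225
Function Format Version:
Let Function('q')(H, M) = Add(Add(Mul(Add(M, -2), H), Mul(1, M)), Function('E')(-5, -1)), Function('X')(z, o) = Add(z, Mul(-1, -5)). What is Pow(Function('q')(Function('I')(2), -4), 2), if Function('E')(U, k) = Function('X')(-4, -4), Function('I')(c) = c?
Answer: 225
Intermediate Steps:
Function('X')(z, o) = Add(5, z) (Function('X')(z, o) = Add(z, 5) = Add(5, z))
Function('E')(U, k) = 1 (Function('E')(U, k) = Add(5, -4) = 1)
Function('q')(H, M) = Add(1, M, Mul(H, Add(-2, M))) (Function('q')(H, M) = Add(Add(Mul(Add(M, -2), H), Mul(1, M)), 1) = Add(Add(Mul(Add(-2, M), H), M), 1) = Add(Add(Mul(H, Add(-2, M)), M), 1) = Add(Add(M, Mul(H, Add(-2, M))), 1) = Add(1, M, Mul(H, Add(-2, M))))
Pow(Function('q')(Function('I')(2), -4), 2) = Pow(Add(1, -4, Mul(-2, 2), Mul(2, -4)), 2) = Pow(Add(1, -4, -4, -8), 2) = Pow(-15, 2) = 225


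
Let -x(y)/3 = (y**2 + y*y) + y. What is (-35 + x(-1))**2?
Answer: 1444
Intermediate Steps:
x(y) = -6*y**2 - 3*y (x(y) = -3*((y**2 + y*y) + y) = -3*((y**2 + y**2) + y) = -3*(2*y**2 + y) = -3*(y + 2*y**2) = -6*y**2 - 3*y)
(-35 + x(-1))**2 = (-35 - 3*(-1)*(1 + 2*(-1)))**2 = (-35 - 3*(-1)*(1 - 2))**2 = (-35 - 3*(-1)*(-1))**2 = (-35 - 3)**2 = (-38)**2 = 1444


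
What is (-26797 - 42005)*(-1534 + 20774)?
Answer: -1323750480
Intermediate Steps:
(-26797 - 42005)*(-1534 + 20774) = -68802*19240 = -1323750480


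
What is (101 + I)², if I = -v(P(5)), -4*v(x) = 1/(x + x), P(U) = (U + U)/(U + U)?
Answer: 654481/64 ≈ 10226.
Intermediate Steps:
P(U) = 1 (P(U) = (2*U)/((2*U)) = (2*U)*(1/(2*U)) = 1)
v(x) = -1/(8*x) (v(x) = -1/(4*(x + x)) = -1/(2*x)/4 = -1/(8*x))
I = ⅛ (I = -(-1)/(8*1) = -(-1)/8 = -1*(-⅛) = ⅛ ≈ 0.12500)
(101 + I)² = (101 + ⅛)² = (809/8)² = 654481/64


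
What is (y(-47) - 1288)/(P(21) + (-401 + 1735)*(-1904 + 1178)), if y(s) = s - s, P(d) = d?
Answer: 1288/968463 ≈ 0.0013299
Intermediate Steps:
y(s) = 0
(y(-47) - 1288)/(P(21) + (-401 + 1735)*(-1904 + 1178)) = (0 - 1288)/(21 + (-401 + 1735)*(-1904 + 1178)) = -1288/(21 + 1334*(-726)) = -1288/(21 - 968484) = -1288/(-968463) = -1288*(-1/968463) = 1288/968463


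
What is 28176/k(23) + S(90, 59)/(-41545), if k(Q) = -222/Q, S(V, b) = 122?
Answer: -4487196874/1537165 ≈ -2919.1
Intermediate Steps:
28176/k(23) + S(90, 59)/(-41545) = 28176/((-222/23)) + 122/(-41545) = 28176/((-222*1/23)) + 122*(-1/41545) = 28176/(-222/23) - 122/41545 = 28176*(-23/222) - 122/41545 = -108008/37 - 122/41545 = -4487196874/1537165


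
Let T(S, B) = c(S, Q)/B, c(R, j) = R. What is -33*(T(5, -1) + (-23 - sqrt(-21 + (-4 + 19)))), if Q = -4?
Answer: 924 + 33*I*sqrt(6) ≈ 924.0 + 80.833*I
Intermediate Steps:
T(S, B) = S/B
-33*(T(5, -1) + (-23 - sqrt(-21 + (-4 + 19)))) = -33*(5/(-1) + (-23 - sqrt(-21 + (-4 + 19)))) = -33*(5*(-1) + (-23 - sqrt(-21 + 15))) = -33*(-5 + (-23 - sqrt(-6))) = -33*(-5 + (-23 - I*sqrt(6))) = -33*(-28 - I*sqrt(6)) = 924 + 33*I*sqrt(6)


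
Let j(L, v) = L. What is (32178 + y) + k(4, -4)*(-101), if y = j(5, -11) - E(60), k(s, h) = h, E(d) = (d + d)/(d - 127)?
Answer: 2183449/67 ≈ 32589.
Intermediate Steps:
E(d) = 2*d/(-127 + d) (E(d) = (2*d)/(-127 + d) = 2*d/(-127 + d))
y = 455/67 (y = 5 - 2*60/(-127 + 60) = 5 - 2*60/(-67) = 5 - 2*60*(-1)/67 = 5 - 1*(-120/67) = 5 + 120/67 = 455/67 ≈ 6.7910)
(32178 + y) + k(4, -4)*(-101) = (32178 + 455/67) - 4*(-101) = 2156381/67 + 404 = 2183449/67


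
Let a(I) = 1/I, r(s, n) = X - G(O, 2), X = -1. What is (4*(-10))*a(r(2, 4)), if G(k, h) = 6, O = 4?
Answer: 40/7 ≈ 5.7143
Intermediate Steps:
r(s, n) = -7 (r(s, n) = -1 - 1*6 = -1 - 6 = -7)
(4*(-10))*a(r(2, 4)) = (4*(-10))/(-7) = -40*(-⅐) = 40/7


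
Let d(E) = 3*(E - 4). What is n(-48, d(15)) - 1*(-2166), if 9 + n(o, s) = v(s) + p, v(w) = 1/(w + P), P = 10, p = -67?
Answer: 89871/43 ≈ 2090.0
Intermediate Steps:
v(w) = 1/(10 + w) (v(w) = 1/(w + 10) = 1/(10 + w))
d(E) = -12 + 3*E (d(E) = 3*(-4 + E) = -12 + 3*E)
n(o, s) = -76 + 1/(10 + s) (n(o, s) = -9 + (1/(10 + s) - 67) = -9 + (-67 + 1/(10 + s)) = -76 + 1/(10 + s))
n(-48, d(15)) - 1*(-2166) = (-759 - 76*(-12 + 3*15))/(10 + (-12 + 3*15)) - 1*(-2166) = (-759 - 76*(-12 + 45))/(10 + (-12 + 45)) + 2166 = (-759 - 76*33)/(10 + 33) + 2166 = (-759 - 2508)/43 + 2166 = (1/43)*(-3267) + 2166 = -3267/43 + 2166 = 89871/43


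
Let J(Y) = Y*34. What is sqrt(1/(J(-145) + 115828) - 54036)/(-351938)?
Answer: -I*sqrt(73839391877294)/13009740108 ≈ -0.0006605*I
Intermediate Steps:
J(Y) = 34*Y
sqrt(1/(J(-145) + 115828) - 54036)/(-351938) = sqrt(1/(34*(-145) + 115828) - 54036)/(-351938) = sqrt(1/(-4930 + 115828) - 54036)*(-1/351938) = sqrt(1/110898 - 54036)*(-1/351938) = sqrt(-5992484327/110898)*(-1/351938) = (I*sqrt(73839391877294)/36966)*(-1/351938) = -I*sqrt(73839391877294)/13009740108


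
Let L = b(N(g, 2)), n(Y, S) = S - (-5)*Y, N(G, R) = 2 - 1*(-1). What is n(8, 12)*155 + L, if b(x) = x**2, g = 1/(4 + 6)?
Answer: 8069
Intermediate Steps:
g = 1/10 ≈ 0.10000
N(G, R) = 3 (N(G, R) = 2 + 1 = 3)
n(Y, S) = S + 5*Y
L = 9 (L = 3**2 = 9)
n(8, 12)*155 + L = (12 + 5*8)*155 + 9 = (12 + 40)*155 + 9 = 52*155 + 9 = 8060 + 9 = 8069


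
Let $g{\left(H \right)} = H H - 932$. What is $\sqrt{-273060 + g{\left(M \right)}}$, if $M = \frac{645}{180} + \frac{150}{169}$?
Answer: $\frac{i \sqrt{1126787703239}}{2028} \approx 523.42 i$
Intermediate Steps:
$M = \frac{9067}{2028}$ ($M = 645 \cdot \frac{1}{180} + 150 \cdot \frac{1}{169} = \frac{43}{12} + \frac{150}{169} = \frac{9067}{2028} \approx 4.4709$)
$g{\left(H \right)} = -932 + H^{2}$ ($g{\left(H \right)} = H^{2} - 932 = -932 + H^{2}$)
$\sqrt{-273060 + g{\left(M \right)}} = \sqrt{-273060 - \left(932 - \left(\frac{9067}{2028}\right)^{2}\right)} = \sqrt{-273060 + \left(-932 + \frac{82210489}{4112784}\right)} = \sqrt{-273060 - \frac{3750904199}{4112784}} = \sqrt{- \frac{1126787703239}{4112784}} = \frac{i \sqrt{1126787703239}}{2028}$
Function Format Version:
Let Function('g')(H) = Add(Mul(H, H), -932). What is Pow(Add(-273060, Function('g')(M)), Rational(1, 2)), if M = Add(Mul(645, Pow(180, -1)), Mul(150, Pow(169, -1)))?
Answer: Mul(Rational(1, 2028), I, Pow(1126787703239, Rational(1, 2))) ≈ Mul(523.42, I)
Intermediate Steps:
M = Rational(9067, 2028) (M = Add(Mul(645, Rational(1, 180)), Mul(150, Rational(1, 169))) = Add(Rational(43, 12), Rational(150, 169)) = Rational(9067, 2028) ≈ 4.4709)
Function('g')(H) = Add(-932, Pow(H, 2)) (Function('g')(H) = Add(Pow(H, 2), -932) = Add(-932, Pow(H, 2)))
Pow(Add(-273060, Function('g')(M)), Rational(1, 2)) = Pow(Add(-273060, Add(-932, Pow(Rational(9067, 2028), 2))), Rational(1, 2)) = Pow(Add(-273060, Add(-932, Rational(82210489, 4112784))), Rational(1, 2)) = Pow(Add(-273060, Rational(-3750904199, 4112784)), Rational(1, 2)) = Pow(Rational(-1126787703239, 4112784), Rational(1, 2)) = Mul(Rational(1, 2028), I, Pow(1126787703239, Rational(1, 2)))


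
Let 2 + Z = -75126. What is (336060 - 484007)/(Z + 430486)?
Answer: -147947/355358 ≈ -0.41633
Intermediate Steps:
Z = -75128 (Z = -2 - 75126 = -75128)
(336060 - 484007)/(Z + 430486) = (336060 - 484007)/(-75128 + 430486) = -147947/355358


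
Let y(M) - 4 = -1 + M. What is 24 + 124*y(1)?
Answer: 520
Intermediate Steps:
y(M) = 3 + M (y(M) = 4 + (-1 + M) = 3 + M)
24 + 124*y(1) = 24 + 124*(3 + 1) = 24 + 124*4 = 24 + 496 = 520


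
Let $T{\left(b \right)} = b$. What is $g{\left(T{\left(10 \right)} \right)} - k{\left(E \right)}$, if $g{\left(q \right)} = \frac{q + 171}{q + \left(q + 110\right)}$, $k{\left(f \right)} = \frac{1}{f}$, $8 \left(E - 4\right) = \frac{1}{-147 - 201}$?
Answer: $\frac{330703}{289510} \approx 1.1423$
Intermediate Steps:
$E = \frac{11135}{2784}$ ($E = 4 + \frac{1}{8 \left(-147 - 201\right)} = 4 + \frac{1}{8 \left(-348\right)} = 4 + \frac{1}{8} \left(- \frac{1}{348}\right) = 4 - \frac{1}{2784} = \frac{11135}{2784} \approx 3.9996$)
$g{\left(q \right)} = \frac{171 + q}{110 + 2 q}$ ($g{\left(q \right)} = \frac{171 + q}{q + \left(110 + q\right)} = \frac{171 + q}{110 + 2 q}$)
$g{\left(T{\left(10 \right)} \right)} - k{\left(E \right)} = \frac{171 + 10}{2 \left(55 + 10\right)} - \frac{1}{\frac{11135}{2784}} = \frac{1}{2} \cdot \frac{1}{65} \cdot 181 - \frac{2784}{11135} = \frac{181}{130} - \frac{2784}{11135} = \frac{330703}{289510}$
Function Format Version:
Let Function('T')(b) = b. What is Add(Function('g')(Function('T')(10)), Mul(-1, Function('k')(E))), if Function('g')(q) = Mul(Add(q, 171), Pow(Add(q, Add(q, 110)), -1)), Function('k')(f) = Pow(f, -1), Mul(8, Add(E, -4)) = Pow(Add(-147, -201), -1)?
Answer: Rational(330703, 289510) ≈ 1.1423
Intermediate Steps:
E = Rational(11135, 2784) (E = Add(4, Mul(Rational(1, 8), Pow(Add(-147, -201), -1))) = Add(4, Mul(Rational(1, 8), Pow(-348, -1))) = Add(4, Mul(Rational(1, 8), Rational(-1, 348))) = Add(4, Rational(-1, 2784)) = Rational(11135, 2784) ≈ 3.9996)
Function('g')(q) = Mul(Pow(Add(110, Mul(2, q)), -1), Add(171, q)) (Function('g')(q) = Mul(Add(171, q), Pow(Add(q, Add(110, q)), -1)) = Mul(Add(171, q), Pow(Add(110, Mul(2, q)), -1)) = Mul(Pow(Add(110, Mul(2, q)), -1), Add(171, q)))
Add(Function('g')(Function('T')(10)), Mul(-1, Function('k')(E))) = Add(Mul(Rational(1, 2), Pow(Add(55, 10), -1), Add(171, 10)), Mul(-1, Pow(Rational(11135, 2784), -1))) = Add(Mul(Rational(1, 2), Pow(65, -1), 181), Mul(-1, Rational(2784, 11135))) = Add(Mul(Rational(1, 2), Rational(1, 65), 181), Rational(-2784, 11135)) = Add(Rational(181, 130), Rational(-2784, 11135)) = Rational(330703, 289510)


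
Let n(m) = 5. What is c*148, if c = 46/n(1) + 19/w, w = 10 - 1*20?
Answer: 5402/5 ≈ 1080.4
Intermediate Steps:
w = -10 (w = 10 - 20 = -10)
c = 73/10 (c = 46/5 + 19/(-10) = 46*(1/5) + 19*(-1/10) = 46/5 - 19/10 = 73/10 ≈ 7.3000)
c*148 = (73/10)*148 = 5402/5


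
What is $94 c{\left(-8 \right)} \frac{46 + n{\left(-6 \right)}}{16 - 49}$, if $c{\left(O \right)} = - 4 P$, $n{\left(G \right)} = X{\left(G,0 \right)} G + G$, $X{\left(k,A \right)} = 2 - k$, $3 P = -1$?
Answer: $\frac{3008}{99} \approx 30.384$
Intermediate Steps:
$P = - \frac{1}{3}$ ($P = \frac{1}{3} \left(-1\right) = - \frac{1}{3} \approx -0.33333$)
$n{\left(G \right)} = G + G \left(2 - G\right)$ ($n{\left(G \right)} = \left(2 - G\right) G + G = G \left(2 - G\right) + G = G + G \left(2 - G\right)$)
$c{\left(O \right)} = \frac{4}{3}$ ($c{\left(O \right)} = \left(-4\right) \left(- \frac{1}{3}\right) = \frac{4}{3}$)
$94 c{\left(-8 \right)} \frac{46 + n{\left(-6 \right)}}{16 - 49} = 94 \cdot \frac{4}{3} \frac{46 - 6 \left(3 - -6\right)}{16 - 49} = \frac{376 \frac{46 - 6 \left(3 + 6\right)}{-33}}{3} = \frac{376 \left(46 - 54\right) \left(- \frac{1}{33}\right)}{3} = \frac{376 \left(\left(-8\right) \left(- \frac{1}{33}\right)\right)}{3} = \frac{376}{3} \cdot \frac{8}{33} = \frac{3008}{99}$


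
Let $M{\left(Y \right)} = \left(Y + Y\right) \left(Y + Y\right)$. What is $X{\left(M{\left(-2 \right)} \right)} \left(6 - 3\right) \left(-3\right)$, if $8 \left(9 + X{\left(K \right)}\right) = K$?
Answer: $63$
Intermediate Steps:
$M{\left(Y \right)} = 4 Y^{2}$ ($M{\left(Y \right)} = 2 Y 2 Y = 4 Y^{2}$)
$X{\left(K \right)} = -9 + \frac{K}{8}$
$X{\left(M{\left(-2 \right)} \right)} \left(6 - 3\right) \left(-3\right) = \left(-9 + \frac{4 \left(-2\right)^{2}}{8}\right) \left(6 - 3\right) \left(-3\right) = \left(-9 + \frac{4 \cdot 4}{8}\right) 3 \left(-3\right) = \left(-9 + \frac{1}{8} \cdot 16\right) \left(-9\right) = \left(-9 + 2\right) \left(-9\right) = \left(-7\right) \left(-9\right) = 63$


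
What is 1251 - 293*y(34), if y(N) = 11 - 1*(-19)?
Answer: -7539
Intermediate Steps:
y(N) = 30 (y(N) = 11 + 19 = 30)
1251 - 293*y(34) = 1251 - 293*30 = 1251 - 8790 = -7539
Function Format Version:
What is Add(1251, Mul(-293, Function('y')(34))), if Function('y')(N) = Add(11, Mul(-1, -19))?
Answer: -7539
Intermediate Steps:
Function('y')(N) = 30 (Function('y')(N) = Add(11, 19) = 30)
Add(1251, Mul(-293, Function('y')(34))) = Add(1251, Mul(-293, 30)) = Add(1251, -8790) = -7539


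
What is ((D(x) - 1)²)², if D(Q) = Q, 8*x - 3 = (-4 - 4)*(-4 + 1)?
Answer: 130321/4096 ≈ 31.817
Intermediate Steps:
x = 27/8 (x = 3/8 + ((-4 - 4)*(-4 + 1))/8 = 3/8 + (-8*(-3))/8 = 3/8 + (⅛)*24 = 3/8 + 3 = 27/8 ≈ 3.3750)
((D(x) - 1)²)² = ((27/8 - 1)²)² = ((19/8)²)² = (361/64)² = 130321/4096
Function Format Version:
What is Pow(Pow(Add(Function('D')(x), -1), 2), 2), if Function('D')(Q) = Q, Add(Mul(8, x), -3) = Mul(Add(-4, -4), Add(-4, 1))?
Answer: Rational(130321, 4096) ≈ 31.817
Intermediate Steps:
x = Rational(27, 8) (x = Add(Rational(3, 8), Mul(Rational(1, 8), Mul(Add(-4, -4), Add(-4, 1)))) = Add(Rational(3, 8), Mul(Rational(1, 8), Mul(-8, -3))) = Add(Rational(3, 8), Mul(Rational(1, 8), 24)) = Add(Rational(3, 8), 3) = Rational(27, 8) ≈ 3.3750)
Pow(Pow(Add(Function('D')(x), -1), 2), 2) = Pow(Pow(Add(Rational(27, 8), -1), 2), 2) = Pow(Pow(Rational(19, 8), 2), 2) = Pow(Rational(361, 64), 2) = Rational(130321, 4096)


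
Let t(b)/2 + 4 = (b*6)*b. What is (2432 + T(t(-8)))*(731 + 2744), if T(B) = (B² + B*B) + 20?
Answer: 4022840700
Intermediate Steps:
t(b) = -8 + 12*b² (t(b) = -8 + 2*((b*6)*b) = -8 + 2*((6*b)*b) = -8 + 2*(6*b²) = -8 + 12*b²)
T(B) = 20 + 2*B² (T(B) = (B² + B²) + 20 = 2*B² + 20 = 20 + 2*B²)
(2432 + T(t(-8)))*(731 + 2744) = (2432 + (20 + 2*(-8 + 12*(-8)²)²))*(731 + 2744) = (2432 + (20 + 2*(-8 + 12*64)²))*3475 = (2432 + (20 + 2*(-8 + 768)²))*3475 = (2432 + (20 + 2*760²))*3475 = (2432 + (20 + 2*577600))*3475 = (2432 + (20 + 1155200))*3475 = (2432 + 1155220)*3475 = 1157652*3475 = 4022840700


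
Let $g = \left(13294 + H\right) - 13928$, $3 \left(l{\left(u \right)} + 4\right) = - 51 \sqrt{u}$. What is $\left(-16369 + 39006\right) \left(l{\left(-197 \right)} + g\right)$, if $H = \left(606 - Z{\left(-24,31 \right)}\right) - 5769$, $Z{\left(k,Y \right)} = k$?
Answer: $-130773949 - 384829 i \sqrt{197} \approx -1.3077 \cdot 10^{8} - 5.4013 \cdot 10^{6} i$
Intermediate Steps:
$H = -5139$ ($H = \left(606 - -24\right) - 5769 = \left(606 + 24\right) - 5769 = 630 - 5769 = -5139$)
$l{\left(u \right)} = -4 - 17 \sqrt{u}$ ($l{\left(u \right)} = -4 + \frac{\left(-51\right) \sqrt{u}}{3} = -4 - 17 \sqrt{u}$)
$g = -5773$ ($g = \left(13294 - 5139\right) - 13928 = 8155 - 13928 = -5773$)
$\left(-16369 + 39006\right) \left(l{\left(-197 \right)} + g\right) = \left(-16369 + 39006\right) \left(\left(-4 - 17 \sqrt{-197}\right) - 5773\right) = 22637 \left(\left(-4 - 17 i \sqrt{197}\right) - 5773\right) = 22637 \left(-5777 - 17 i \sqrt{197}\right) = -130773949 - 384829 i \sqrt{197}$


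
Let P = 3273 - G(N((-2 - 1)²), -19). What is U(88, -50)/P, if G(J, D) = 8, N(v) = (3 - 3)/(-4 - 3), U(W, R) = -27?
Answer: -27/3265 ≈ -0.0082695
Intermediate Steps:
N(v) = 0 (N(v) = 0/(-7) = 0*(-⅐) = 0)
P = 3265 (P = 3273 - 1*8 = 3273 - 8 = 3265)
U(88, -50)/P = -27/3265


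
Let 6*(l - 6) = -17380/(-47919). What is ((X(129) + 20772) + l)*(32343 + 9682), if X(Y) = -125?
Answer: 124773150012275/143757 ≈ 8.6794e+8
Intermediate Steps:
l = 871232/143757 (l = 6 + (-17380/(-47919))/6 = 6 + (-17380*(-1)/47919)/6 = 6 + (-1*(-17380/47919))/6 = 6 + (1/6)*(17380/47919) = 6 + 8690/143757 = 871232/143757 ≈ 6.0604)
((X(129) + 20772) + l)*(32343 + 9682) = ((-125 + 20772) + 871232/143757)*(32343 + 9682) = (20647 + 871232/143757)*42025 = (2969022011/143757)*42025 = 124773150012275/143757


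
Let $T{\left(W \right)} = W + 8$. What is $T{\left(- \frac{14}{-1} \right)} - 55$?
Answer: $-33$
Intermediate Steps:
$T{\left(W \right)} = 8 + W$
$T{\left(- \frac{14}{-1} \right)} - 55 = \left(8 - \frac{14}{-1}\right) - 55 = \left(8 - -14\right) - 55 = \left(8 + 14\right) - 55 = 22 - 55 = -33$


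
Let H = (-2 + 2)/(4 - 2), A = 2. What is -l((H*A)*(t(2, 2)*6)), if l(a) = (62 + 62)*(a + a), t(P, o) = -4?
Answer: 0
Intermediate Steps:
H = 0 (H = 0/2 = 0*(1/2) = 0)
l(a) = 248*a (l(a) = 124*(2*a) = 248*a)
-l((H*A)*(t(2, 2)*6)) = -248*(0*2)*(-4*6) = -248*0*(-24) = -248*0 = -1*0 = 0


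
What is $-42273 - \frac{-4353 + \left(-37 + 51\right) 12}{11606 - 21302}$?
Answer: $- \frac{136627731}{3232} \approx -42273.0$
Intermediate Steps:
$-42273 - \frac{-4353 + \left(-37 + 51\right) 12}{11606 - 21302} = -42273 - \frac{-4353 + 14 \cdot 12}{-9696} = -42273 - \left(-4353 + 168\right) \left(- \frac{1}{9696}\right) = -42273 - \left(-4185\right) \left(- \frac{1}{9696}\right) = -42273 - \frac{1395}{3232} = - \frac{136627731}{3232}$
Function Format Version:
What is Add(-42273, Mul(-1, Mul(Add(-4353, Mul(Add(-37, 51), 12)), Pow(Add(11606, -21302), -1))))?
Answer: Rational(-136627731, 3232) ≈ -42273.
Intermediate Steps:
Add(-42273, Mul(-1, Mul(Add(-4353, Mul(Add(-37, 51), 12)), Pow(Add(11606, -21302), -1)))) = Add(-42273, Mul(-1, Mul(Add(-4353, Mul(14, 12)), Pow(-9696, -1)))) = Add(-42273, Mul(-1, Mul(Add(-4353, 168), Rational(-1, 9696)))) = Add(-42273, Mul(-1, Mul(-4185, Rational(-1, 9696)))) = Add(-42273, Mul(-1, Rational(1395, 3232))) = Add(-42273, Rational(-1395, 3232)) = Rational(-136627731, 3232)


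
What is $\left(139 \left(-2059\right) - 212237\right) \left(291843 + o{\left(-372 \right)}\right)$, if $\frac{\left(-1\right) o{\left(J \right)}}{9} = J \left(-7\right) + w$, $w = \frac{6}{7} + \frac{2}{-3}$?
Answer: $- \frac{936483756606}{7} \approx -1.3378 \cdot 10^{11}$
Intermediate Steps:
$w = \frac{4}{21}$ ($w = 6 \cdot \frac{1}{7} + 2 \left(- \frac{1}{3}\right) = \frac{6}{7} - \frac{2}{3} = \frac{4}{21} \approx 0.19048$)
$o{\left(J \right)} = - \frac{12}{7} + 63 J$ ($o{\left(J \right)} = - 9 \left(J \left(-7\right) + \frac{4}{21}\right) = - 9 \left(- 7 J + \frac{4}{21}\right) = - 9 \left(\frac{4}{21} - 7 J\right) = - \frac{12}{7} + 63 J$)
$\left(139 \left(-2059\right) - 212237\right) \left(291843 + o{\left(-372 \right)}\right) = \left(139 \left(-2059\right) - 212237\right) \left(291843 + \left(- \frac{12}{7} + 63 \left(-372\right)\right)\right) = \left(-286201 - 212237\right) \left(291843 - \frac{164064}{7}\right) = - 498438 \left(291843 - \frac{164064}{7}\right) = \left(-498438\right) \frac{1878837}{7} = - \frac{936483756606}{7}$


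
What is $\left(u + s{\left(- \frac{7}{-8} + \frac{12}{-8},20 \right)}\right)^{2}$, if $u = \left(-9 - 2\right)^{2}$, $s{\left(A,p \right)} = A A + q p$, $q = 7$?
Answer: $\frac{279859441}{4096} \approx 68325.0$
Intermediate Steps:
$s{\left(A,p \right)} = A^{2} + 7 p$ ($s{\left(A,p \right)} = A A + 7 p = A^{2} + 7 p$)
$u = 121$ ($u = \left(-11\right)^{2} = 121$)
$\left(u + s{\left(- \frac{7}{-8} + \frac{12}{-8},20 \right)}\right)^{2} = \left(121 + \left(\left(- \frac{7}{-8} + \frac{12}{-8}\right)^{2} + 7 \cdot 20\right)\right)^{2} = \left(121 + \left(\left(\left(-7\right) \left(- \frac{1}{8}\right) + 12 \left(- \frac{1}{8}\right)\right)^{2} + 140\right)\right)^{2} = \left(121 + \left(\left(\frac{7}{8} - \frac{3}{2}\right)^{2} + 140\right)\right)^{2} = \left(121 + \left(\left(- \frac{5}{8}\right)^{2} + 140\right)\right)^{2} = \left(121 + \left(\frac{25}{64} + 140\right)\right)^{2} = \left(121 + \frac{8985}{64}\right)^{2} = \left(\frac{16729}{64}\right)^{2} = \frac{279859441}{4096}$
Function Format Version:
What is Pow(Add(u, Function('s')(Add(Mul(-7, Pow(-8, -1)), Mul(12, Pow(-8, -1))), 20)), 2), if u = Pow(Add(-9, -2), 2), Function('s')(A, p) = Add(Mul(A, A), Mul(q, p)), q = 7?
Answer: Rational(279859441, 4096) ≈ 68325.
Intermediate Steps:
Function('s')(A, p) = Add(Pow(A, 2), Mul(7, p)) (Function('s')(A, p) = Add(Mul(A, A), Mul(7, p)) = Add(Pow(A, 2), Mul(7, p)))
u = 121 (u = Pow(-11, 2) = 121)
Pow(Add(u, Function('s')(Add(Mul(-7, Pow(-8, -1)), Mul(12, Pow(-8, -1))), 20)), 2) = Pow(Add(121, Add(Pow(Add(Mul(-7, Pow(-8, -1)), Mul(12, Pow(-8, -1))), 2), Mul(7, 20))), 2) = Pow(Add(121, Add(Pow(Add(Mul(-7, Rational(-1, 8)), Mul(12, Rational(-1, 8))), 2), 140)), 2) = Pow(Add(121, Add(Pow(Add(Rational(7, 8), Rational(-3, 2)), 2), 140)), 2) = Pow(Add(121, Add(Pow(Rational(-5, 8), 2), 140)), 2) = Pow(Add(121, Add(Rational(25, 64), 140)), 2) = Pow(Add(121, Rational(8985, 64)), 2) = Pow(Rational(16729, 64), 2) = Rational(279859441, 4096)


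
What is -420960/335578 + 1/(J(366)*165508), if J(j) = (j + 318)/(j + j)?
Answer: -104507832829/83311265436 ≈ -1.2544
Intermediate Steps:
J(j) = (318 + j)/(2*j) (J(j) = (318 + j)/((2*j)) = (318 + j)*(1/(2*j)) = (318 + j)/(2*j))
-420960/335578 + 1/(J(366)*165508) = -420960/335578 + 1/(((1/2)*(318 + 366)/366)*165508) = -420960*1/335578 + (1/165508)/((1/2)*(1/366)*684) = -210480/167789 + (1/165508)/(57/61) = -210480/167789 + (61/57)*(1/165508) = -210480/167789 + 61/9433956 = -104507832829/83311265436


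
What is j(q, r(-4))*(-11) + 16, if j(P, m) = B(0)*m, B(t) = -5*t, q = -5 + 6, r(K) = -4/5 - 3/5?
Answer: 16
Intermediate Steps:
r(K) = -7/5 (r(K) = -4*1/5 - 3*1/5 = -4/5 - 3/5 = -7/5)
q = 1
j(P, m) = 0 (j(P, m) = (-5*0)*m = 0*m = 0)
j(q, r(-4))*(-11) + 16 = 0*(-11) + 16 = 0 + 16 = 16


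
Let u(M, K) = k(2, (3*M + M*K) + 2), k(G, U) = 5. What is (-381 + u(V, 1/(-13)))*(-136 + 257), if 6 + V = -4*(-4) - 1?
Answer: -45496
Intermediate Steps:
V = 9 (V = -6 + (-4*(-4) - 1) = -6 + (16 - 1) = -6 + 15 = 9)
u(M, K) = 5
(-381 + u(V, 1/(-13)))*(-136 + 257) = (-381 + 5)*(-136 + 257) = -376*121 = -45496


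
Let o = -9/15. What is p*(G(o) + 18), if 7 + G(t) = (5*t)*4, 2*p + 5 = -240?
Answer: 245/2 ≈ 122.50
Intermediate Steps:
p = -245/2 (p = -5/2 + (1/2)*(-240) = -5/2 - 120 = -245/2 ≈ -122.50)
o = -3/5 (o = -9*1/15 = -3/5 ≈ -0.60000)
G(t) = -7 + 20*t (G(t) = -7 + (5*t)*4 = -7 + 20*t)
p*(G(o) + 18) = -245*((-7 + 20*(-3/5)) + 18)/2 = -245*((-7 - 12) + 18)/2 = -245*(-19 + 18)/2 = -245/2*(-1) = 245/2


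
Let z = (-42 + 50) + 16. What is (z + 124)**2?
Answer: 21904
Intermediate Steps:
z = 24 (z = 8 + 16 = 24)
(z + 124)**2 = (24 + 124)**2 = 148**2 = 21904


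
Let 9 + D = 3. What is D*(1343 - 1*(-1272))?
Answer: -15690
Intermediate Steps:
D = -6 (D = -9 + 3 = -6)
D*(1343 - 1*(-1272)) = -6*(1343 - 1*(-1272)) = -6*(1343 + 1272) = -6*2615 = -15690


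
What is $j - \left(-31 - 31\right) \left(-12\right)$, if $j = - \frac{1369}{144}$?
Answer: $- \frac{108505}{144} \approx -753.51$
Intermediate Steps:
$j = - \frac{1369}{144}$ ($j = \left(-1369\right) \frac{1}{144} = - \frac{1369}{144} \approx -9.5069$)
$j - \left(-31 - 31\right) \left(-12\right) = - \frac{1369}{144} - \left(-31 - 31\right) \left(-12\right) = - \frac{1369}{144} - \left(-62\right) \left(-12\right) = - \frac{1369}{144} - 744 = - \frac{108505}{144}$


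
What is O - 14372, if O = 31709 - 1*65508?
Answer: -48171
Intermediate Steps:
O = -33799 (O = 31709 - 65508 = -33799)
O - 14372 = -33799 - 14372 = -48171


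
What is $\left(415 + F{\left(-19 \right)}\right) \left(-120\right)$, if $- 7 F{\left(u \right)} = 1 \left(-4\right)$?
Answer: $- \frac{349080}{7} \approx -49869.0$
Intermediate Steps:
$F{\left(u \right)} = \frac{4}{7}$ ($F{\left(u \right)} = - \frac{1 \left(-4\right)}{7} = \left(- \frac{1}{7}\right) \left(-4\right) = \frac{4}{7}$)
$\left(415 + F{\left(-19 \right)}\right) \left(-120\right) = \left(415 + \frac{4}{7}\right) \left(-120\right) = \frac{2909}{7} \left(-120\right) = - \frac{349080}{7}$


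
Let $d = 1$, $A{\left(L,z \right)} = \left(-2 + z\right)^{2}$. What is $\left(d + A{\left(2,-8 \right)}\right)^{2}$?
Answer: $10201$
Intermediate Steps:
$\left(d + A{\left(2,-8 \right)}\right)^{2} = \left(1 + \left(-2 - 8\right)^{2}\right)^{2} = \left(1 + \left(-10\right)^{2}\right)^{2} = \left(1 + 100\right)^{2} = 101^{2} = 10201$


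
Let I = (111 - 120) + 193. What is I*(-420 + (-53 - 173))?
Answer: -118864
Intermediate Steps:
I = 184 (I = -9 + 193 = 184)
I*(-420 + (-53 - 173)) = 184*(-420 + (-53 - 173)) = 184*(-420 - 226) = 184*(-646) = -118864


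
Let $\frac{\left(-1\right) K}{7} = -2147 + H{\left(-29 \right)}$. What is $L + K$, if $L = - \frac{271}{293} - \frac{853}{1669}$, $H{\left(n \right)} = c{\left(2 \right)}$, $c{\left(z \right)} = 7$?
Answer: $\frac{7324772432}{489017} \approx 14979.0$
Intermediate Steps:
$H{\left(n \right)} = 7$
$L = - \frac{702228}{489017}$ ($L = \left(-271\right) \frac{1}{293} - \frac{853}{1669} = - \frac{271}{293} - \frac{853}{1669} = - \frac{702228}{489017} \approx -1.436$)
$K = 14980$ ($K = - 7 \left(-2147 + 7\right) = \left(-7\right) \left(-2140\right) = 14980$)
$L + K = - \frac{702228}{489017} + 14980 = \frac{7324772432}{489017}$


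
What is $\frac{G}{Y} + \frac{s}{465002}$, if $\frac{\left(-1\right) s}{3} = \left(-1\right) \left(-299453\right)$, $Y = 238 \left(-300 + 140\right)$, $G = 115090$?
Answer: $- \frac{258019385}{52080224} \approx -4.9543$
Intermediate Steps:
$Y = -38080$ ($Y = 238 \left(-160\right) = -38080$)
$s = -898359$ ($s = - 3 \left(\left(-1\right) \left(-299453\right)\right) = \left(-3\right) 299453 = -898359$)
$\frac{G}{Y} + \frac{s}{465002} = \frac{115090}{-38080} - \frac{898359}{465002} = 115090 \left(- \frac{1}{38080}\right) - \frac{898359}{465002} = - \frac{677}{224} - \frac{898359}{465002} = - \frac{258019385}{52080224}$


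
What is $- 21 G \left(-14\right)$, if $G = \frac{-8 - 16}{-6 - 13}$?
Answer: $\frac{7056}{19} \approx 371.37$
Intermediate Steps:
$G = \frac{24}{19}$ ($G = - \frac{24}{-19} = \left(-24\right) \left(- \frac{1}{19}\right) = \frac{24}{19} \approx 1.2632$)
$- 21 G \left(-14\right) = \left(-21\right) \frac{24}{19} \left(-14\right) = \left(- \frac{504}{19}\right) \left(-14\right) = \frac{7056}{19}$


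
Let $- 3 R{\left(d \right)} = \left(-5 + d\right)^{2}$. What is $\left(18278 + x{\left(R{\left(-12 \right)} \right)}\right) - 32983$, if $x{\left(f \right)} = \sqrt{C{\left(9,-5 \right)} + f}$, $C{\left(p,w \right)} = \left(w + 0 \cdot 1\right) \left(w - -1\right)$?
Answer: $-14705 + \frac{i \sqrt{687}}{3} \approx -14705.0 + 8.7369 i$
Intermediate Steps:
$C{\left(p,w \right)} = w \left(1 + w\right)$ ($C{\left(p,w \right)} = \left(w + 0\right) \left(w + 1\right) = w \left(1 + w\right)$)
$R{\left(d \right)} = - \frac{\left(-5 + d\right)^{2}}{3}$
$x{\left(f \right)} = \sqrt{20 + f}$ ($x{\left(f \right)} = \sqrt{- 5 \left(1 - 5\right) + f} = \sqrt{\left(-5\right) \left(-4\right) + f} = \sqrt{20 + f}$)
$\left(18278 + x{\left(R{\left(-12 \right)} \right)}\right) - 32983 = \left(18278 + \sqrt{20 - \frac{\left(-5 - 12\right)^{2}}{3}}\right) - 32983 = \left(18278 + \sqrt{20 - \frac{\left(-17\right)^{2}}{3}}\right) - 32983 = \left(18278 + \sqrt{20 - \frac{289}{3}}\right) - 32983 = \left(18278 + \sqrt{- \frac{229}{3}}\right) - 32983 = \left(18278 + \frac{i \sqrt{687}}{3}\right) - 32983 = -14705 + \frac{i \sqrt{687}}{3}$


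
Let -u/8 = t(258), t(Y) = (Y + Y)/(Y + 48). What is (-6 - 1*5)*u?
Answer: 7568/51 ≈ 148.39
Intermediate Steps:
t(Y) = 2*Y/(48 + Y) (t(Y) = (2*Y)/(48 + Y) = 2*Y/(48 + Y))
u = -688/51 (u = -16*258/(48 + 258) = -16*258/306 = -8*86/51 = -688/51 ≈ -13.490)
(-6 - 1*5)*u = (-6 - 1*5)*(-688/51) = (-6 - 5)*(-688/51) = -11*(-688/51) = 7568/51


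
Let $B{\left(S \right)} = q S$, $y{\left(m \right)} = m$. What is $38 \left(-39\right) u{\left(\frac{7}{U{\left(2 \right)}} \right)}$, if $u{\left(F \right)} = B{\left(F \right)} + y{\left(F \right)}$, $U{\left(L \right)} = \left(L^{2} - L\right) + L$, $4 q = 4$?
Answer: $-5187$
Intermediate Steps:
$q = 1$ ($q = \frac{1}{4} \cdot 4 = 1$)
$U{\left(L \right)} = L^{2}$
$B{\left(S \right)} = S$ ($B{\left(S \right)} = 1 S = S$)
$u{\left(F \right)} = 2 F$ ($u{\left(F \right)} = F + F = 2 F$)
$38 \left(-39\right) u{\left(\frac{7}{U{\left(2 \right)}} \right)} = 38 \left(-39\right) 2 \frac{7}{2^{2}} = - 1482 \cdot 2 \cdot \frac{7}{4} = \left(-1482\right) \frac{7}{2} = -5187$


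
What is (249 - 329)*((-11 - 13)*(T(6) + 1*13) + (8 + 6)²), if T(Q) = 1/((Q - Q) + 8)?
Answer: 9520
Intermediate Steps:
T(Q) = ⅛ (T(Q) = 1/(0 + 8) = 1/8 = ⅛)
(249 - 329)*((-11 - 13)*(T(6) + 1*13) + (8 + 6)²) = (249 - 329)*((-11 - 13)*(⅛ + 1*13) + (8 + 6)²) = -80*(-24*(⅛ + 13) + 14²) = -80*(-24*105/8 + 196) = -80*(-315 + 196) = -80*(-119) = 9520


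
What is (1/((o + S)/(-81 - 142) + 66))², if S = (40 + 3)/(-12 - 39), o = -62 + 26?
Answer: 129345129/566251735009 ≈ 0.00022842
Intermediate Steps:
o = -36
S = -43/51 (S = 43/(-51) = 43*(-1/51) = -43/51 ≈ -0.84314)
(1/((o + S)/(-81 - 142) + 66))² = (1/((-36 - 43/51)/(-81 - 142) + 66))² = (1/(-1879/51/(-223) + 66))² = (1/(-1879/51*(-1/223) + 66))² = (1/(1879/11373 + 66))² = (1/(752497/11373))² = (11373/752497)² = 129345129/566251735009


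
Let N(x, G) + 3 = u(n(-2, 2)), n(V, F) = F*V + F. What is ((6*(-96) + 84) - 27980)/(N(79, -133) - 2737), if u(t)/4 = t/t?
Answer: 3559/342 ≈ 10.406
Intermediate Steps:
n(V, F) = F + F*V
u(t) = 4 (u(t) = 4*(t/t) = 4*1 = 4)
N(x, G) = 1 (N(x, G) = -3 + 4 = 1)
((6*(-96) + 84) - 27980)/(N(79, -133) - 2737) = ((6*(-96) + 84) - 27980)/(1 - 2737) = ((-576 + 84) - 27980)/(-2736) = (-492 - 27980)*(-1/2736) = -28472*(-1/2736) = 3559/342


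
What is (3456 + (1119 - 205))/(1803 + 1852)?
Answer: 874/731 ≈ 1.1956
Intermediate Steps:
(3456 + (1119 - 205))/(1803 + 1852) = (3456 + 914)/3655 = 4370*(1/3655) = 874/731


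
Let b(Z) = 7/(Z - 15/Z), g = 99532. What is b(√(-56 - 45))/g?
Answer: -7*I*√101/11545712 ≈ -6.0931e-6*I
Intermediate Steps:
b(Z) = 7/(Z - 15/Z)
b(√(-56 - 45))/g = (7*√(-56 - 45)/(-15 + (√(-56 - 45))²))/99532 = (7*√(-101)/(-15 + (√(-101))²))*(1/99532) = (7*(I*√101)/(-15 + (I*√101)²))*(1/99532) = (7*(I*√101)/(-15 - 101))*(1/99532) = (7*(I*√101)/(-116))*(1/99532) = (7*(I*√101)*(-1/116))*(1/99532) = -7*I*√101/116*(1/99532) = -7*I*√101/11545712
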